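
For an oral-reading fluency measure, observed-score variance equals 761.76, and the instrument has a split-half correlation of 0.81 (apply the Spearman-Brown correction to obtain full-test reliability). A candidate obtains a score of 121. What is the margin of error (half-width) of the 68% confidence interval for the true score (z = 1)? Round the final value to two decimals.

SD = √761.76 ≈ 27.6000
Spearman-Brown: r = 2(0.81) / (1 + 0.81) = 1.6200 / 1.8100 ≈ 0.8950
SEM = 27.6000 × √(1 − 0.8950) = 27.6000 × √0.1050 ≈ 27.6000 × 0.3240 ≈ 8.9422
Margin = 1 × 8.9422 ≈ 8.9422

8.94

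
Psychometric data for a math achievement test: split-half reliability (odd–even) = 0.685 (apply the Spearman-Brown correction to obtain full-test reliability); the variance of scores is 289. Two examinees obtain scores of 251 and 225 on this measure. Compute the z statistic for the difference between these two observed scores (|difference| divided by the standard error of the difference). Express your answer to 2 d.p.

2.50

SD = √289 = 17.00000
Full-length reliability (Spearman-Brown) = 2(0.685)/(1+0.685) ≈ 0.81306
SEM = 17.00000 × √(1 − 0.81306) = 17.00000 × √0.18694 ≈ 17.00000 × 0.43237 ≈ 7.35029
SE_diff = √2 × SEM ≈ 10.39487
z = |251 − 225| / 10.39487 = 26 / 10.39487 ≈ 2.50123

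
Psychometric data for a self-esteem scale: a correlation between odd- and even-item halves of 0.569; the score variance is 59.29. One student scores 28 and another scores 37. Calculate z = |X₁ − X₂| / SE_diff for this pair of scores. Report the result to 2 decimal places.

1.58

σ = 59.29^(1/2) = 7.700
Spearman-Brown: r = 2(0.569) / (1 + 0.569) = 1.138 / 1.569 ≃ 0.725
SEM = 7.700 * √(1 − 0.725) = 7.700 * √0.275 ≃ 7.700 * 0.524 ≃ 4.036
SE_diff = √2 * SEM ≃ 5.707
z = 9 / 5.707 ≃ 1.577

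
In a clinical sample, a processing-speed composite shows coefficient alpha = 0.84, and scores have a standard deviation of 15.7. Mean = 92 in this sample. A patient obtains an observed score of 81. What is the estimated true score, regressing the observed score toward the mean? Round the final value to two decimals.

82.76

Estimated true score = 0.840*81 + (1 − 0.840)*92 ≈ 82.760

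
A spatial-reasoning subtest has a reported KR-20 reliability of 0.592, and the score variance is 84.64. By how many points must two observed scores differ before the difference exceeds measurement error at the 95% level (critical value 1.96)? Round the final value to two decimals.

16.29

SD = √84.64 ≃ 9.200
SEM = 9.200*√(1 − 0.592) ≃ 5.876
Standard error of the difference = 5.876·√2 ≃ 8.311
Minimum reliable difference = 1.96 * SE_diff ≃ 1.96 * 8.311 ≃ 16.289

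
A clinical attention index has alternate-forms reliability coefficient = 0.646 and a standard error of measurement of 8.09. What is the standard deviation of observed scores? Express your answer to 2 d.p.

SD = SEM / √(1 − r) = 8.09 / √0.354 ≈ 8.09 / 0.595 ≈ 13.597

13.60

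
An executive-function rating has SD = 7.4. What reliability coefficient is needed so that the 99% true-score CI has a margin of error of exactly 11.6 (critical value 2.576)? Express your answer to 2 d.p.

0.63

Required SEM = 11.6 / 2.576 ≈ 4.5031
r = 1 − (SEM / SD)² = 1 − (4.5031 / 7.4)² ≈ 1 − 0.3703 ≈ 0.6297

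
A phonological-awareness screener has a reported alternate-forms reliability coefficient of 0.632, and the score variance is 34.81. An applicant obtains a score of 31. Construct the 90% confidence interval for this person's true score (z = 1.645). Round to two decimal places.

SD = √34.81 ≈ 5.9000
The standard error of measurement is 5.9000*√(1 − 0.6320) ≈ 5.9000*0.6066 ≈ 3.5791.
1.645 * SEM ≈ 5.8876
Interval: (25.1124, 36.8876)

[25.11, 36.89]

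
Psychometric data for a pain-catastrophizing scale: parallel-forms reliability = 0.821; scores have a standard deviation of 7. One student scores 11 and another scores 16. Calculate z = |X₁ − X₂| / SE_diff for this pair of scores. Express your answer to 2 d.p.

1.19

SEM = 7.0000×√(1 − 0.8210) ≈ 2.9616
SE_diff = √2 × SEM ≈ 4.1883
z = 5 / 4.1883 ≈ 1.1938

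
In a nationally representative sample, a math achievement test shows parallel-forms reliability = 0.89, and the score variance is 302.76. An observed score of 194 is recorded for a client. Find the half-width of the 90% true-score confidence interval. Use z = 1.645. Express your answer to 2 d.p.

SD = √302.76 = 17.400
SEM = 17.400*√(1 − 0.890) ≈ 5.771
Margin = 1.645 * 5.771 ≈ 9.493

9.49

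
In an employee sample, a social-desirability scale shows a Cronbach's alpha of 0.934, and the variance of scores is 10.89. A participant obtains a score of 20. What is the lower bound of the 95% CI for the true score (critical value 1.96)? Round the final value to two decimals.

18.34

SD = √10.89 ≈ 3.300
The standard error of measurement is 3.300×√(1 − 0.934) ≈ 3.300×0.257 ≈ 0.848.
Margin = 1.96 × 0.848 ≈ 1.662
Lower limit = 20 − 1.662 ≈ 18.338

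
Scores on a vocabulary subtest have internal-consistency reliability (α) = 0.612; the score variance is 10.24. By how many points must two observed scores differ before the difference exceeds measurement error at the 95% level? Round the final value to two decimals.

5.53

σ = 10.24^(1/2) = 3.20000
SEM = 3.20000 * √(1 − 0.61200) = 3.20000 * √0.38800 ≈ 3.20000 * 0.62290 ≈ 1.99327
SE_diff = √2 * SEM ≈ 2.81891
Smallest detectable difference = 1.96*2.81891 ≈ 5.52506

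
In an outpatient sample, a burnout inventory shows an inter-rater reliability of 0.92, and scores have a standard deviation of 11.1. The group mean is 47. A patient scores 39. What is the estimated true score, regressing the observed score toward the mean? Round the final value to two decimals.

39.64

T̂ = r·X + (1 − r)·M = 0.9200*39 + 0.0800*47 = 35.8800 + 3.7600 ≈ 39.6400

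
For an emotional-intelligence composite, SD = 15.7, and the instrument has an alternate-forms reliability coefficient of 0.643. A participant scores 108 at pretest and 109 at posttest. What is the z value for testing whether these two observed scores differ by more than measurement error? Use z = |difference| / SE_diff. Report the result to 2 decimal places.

SEM = 15.7000 * √(1 − 0.6430) = 15.7000 * √0.3570 ≃ 15.7000 * 0.5975 ≃ 9.3807
SE_diff = SEM * √2 ≃ 9.3807 * 1.4142 ≃ 13.2663
z = |108 − 109| / 13.2663 = 1 / 13.2663 ≃ 0.0754

0.08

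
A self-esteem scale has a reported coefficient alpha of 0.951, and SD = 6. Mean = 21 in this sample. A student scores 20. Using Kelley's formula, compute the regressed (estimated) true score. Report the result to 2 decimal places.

20.05

T̂ = r·X + (1 − r)·M = 0.9510·20 + 0.0490·21 = 19.0200 + 1.0290 ≈ 20.0490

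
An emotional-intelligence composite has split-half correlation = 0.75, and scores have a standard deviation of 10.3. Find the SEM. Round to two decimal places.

3.89

Full-length reliability (Spearman-Brown) = 2(0.75)/(1+0.75) ≃ 0.8571
SEM = 10.3000×√(1 − 0.8571) ≃ 3.8930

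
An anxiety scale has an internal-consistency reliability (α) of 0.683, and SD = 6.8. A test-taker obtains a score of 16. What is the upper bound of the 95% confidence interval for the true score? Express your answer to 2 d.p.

23.50

The standard error of measurement is 6.8000*√(1 − 0.6830) ≈ 6.8000*0.5630 ≈ 3.8286.
Margin = 1.96 * 3.8286 ≈ 7.5040
Upper limit = 16 + 7.5040 ≈ 23.5040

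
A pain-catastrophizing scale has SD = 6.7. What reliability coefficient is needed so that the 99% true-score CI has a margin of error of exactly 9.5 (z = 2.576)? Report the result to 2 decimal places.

Required SEM = 9.5 / 2.576 ≃ 3.688
Required reliability = 1 − (SEM/SD)² = 1 − 0.303 ≃ 0.697

0.70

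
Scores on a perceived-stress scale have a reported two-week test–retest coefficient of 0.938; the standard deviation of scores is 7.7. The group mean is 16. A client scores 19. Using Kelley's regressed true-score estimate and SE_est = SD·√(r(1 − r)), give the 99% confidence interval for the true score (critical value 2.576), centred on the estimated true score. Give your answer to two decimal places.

[14.03, 23.60]

T̂ = r·X + (1 − r)·M = 0.9380×19 + 0.0620×16 = 17.8220 + 0.9920 ≈ 18.8140
SE_est = SD × √(r(1 − r)) = 7.7000 × √0.0582 ≈ 7.7000 × 0.2412 ≈ 1.8569
99% CI: 18.8140 ± 4.7834 ≈ (14.0306, 23.5974)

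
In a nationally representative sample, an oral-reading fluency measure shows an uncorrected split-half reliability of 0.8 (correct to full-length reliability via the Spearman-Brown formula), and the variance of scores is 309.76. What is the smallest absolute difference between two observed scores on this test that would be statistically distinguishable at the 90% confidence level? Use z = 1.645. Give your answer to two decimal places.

13.65

SD = √309.76 = 17.6000
Spearman-Brown: r = 2(0.8) / (1 + 0.8) = 1.6000 / 1.8000 ≈ 0.8889
SEM = 17.6000 × √(1 − 0.8889) = 17.6000 × √0.1111 ≈ 17.6000 × 0.3333 ≈ 5.8667
SE_diff = SEM × √2 ≈ 5.8667 × 1.4142 ≈ 8.2967
Minimum reliable difference = 1.645 × SE_diff ≈ 1.645 × 8.2967 ≈ 13.6481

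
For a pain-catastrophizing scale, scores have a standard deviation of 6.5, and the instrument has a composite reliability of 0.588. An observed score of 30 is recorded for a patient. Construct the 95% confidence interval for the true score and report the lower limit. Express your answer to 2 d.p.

The standard error of measurement is 6.500*√(1 − 0.588) ≈ 6.500*0.642 ≈ 4.172.
Margin = 1.96 * 4.172 ≈ 8.177
Lower bound: 30 − 8.177 = 21.823

21.82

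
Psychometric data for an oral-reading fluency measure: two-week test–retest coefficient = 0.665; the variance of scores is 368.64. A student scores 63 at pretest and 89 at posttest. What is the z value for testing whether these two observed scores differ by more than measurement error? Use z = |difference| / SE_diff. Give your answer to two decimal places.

1.65

σ = 368.64^(1/2) = 19.200
SEM = 19.200 · √(1 − 0.665) = 19.200 · √0.335 ≃ 19.200 · 0.579 ≃ 11.113
SE_diff = SEM · √2 ≃ 11.113 · 1.414 ≃ 15.716
z = |63 − 89| / 15.716 = 26 / 15.716 ≃ 1.654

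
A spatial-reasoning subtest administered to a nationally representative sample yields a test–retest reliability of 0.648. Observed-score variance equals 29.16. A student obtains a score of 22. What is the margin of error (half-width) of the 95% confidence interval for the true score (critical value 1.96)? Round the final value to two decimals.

SD = √29.16 = 5.4000
SEM = 5.4000 × √(1 − 0.6480) = 5.4000 × √0.3520 ≈ 5.4000 × 0.5933 ≈ 3.2038
Half-width = 1.96×3.2038 ≈ 6.2794

6.28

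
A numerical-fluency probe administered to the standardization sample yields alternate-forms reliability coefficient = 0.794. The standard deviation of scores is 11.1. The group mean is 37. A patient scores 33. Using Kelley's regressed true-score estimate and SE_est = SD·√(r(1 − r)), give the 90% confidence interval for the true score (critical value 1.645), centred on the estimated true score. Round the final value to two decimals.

Estimated true score = 0.7940·33 + (1 − 0.7940)·37 ≈ 33.8240
SE_est = 11.1000·√[r(1 − r)] ≈ 4.4892
90% CI: 33.8240 ± 7.3847 ≈ (26.4393, 41.2087)

[26.44, 41.21]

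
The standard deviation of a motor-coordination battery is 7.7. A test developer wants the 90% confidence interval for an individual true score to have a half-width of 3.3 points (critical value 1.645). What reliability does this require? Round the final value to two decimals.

Required SEM = 3.3 / 1.645 ≃ 2.006
Required reliability = 1 − (SEM/SD)² = 1 − 0.068 ≃ 0.932

0.93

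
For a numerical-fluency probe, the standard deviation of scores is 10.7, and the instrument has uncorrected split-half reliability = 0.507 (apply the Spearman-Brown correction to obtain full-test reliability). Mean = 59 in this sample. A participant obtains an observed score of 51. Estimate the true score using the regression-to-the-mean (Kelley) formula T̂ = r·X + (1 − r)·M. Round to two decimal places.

r_full = 2·0.507 / (1 + 0.507) ≈ 0.673
T̂ = r·X + (1 − r)·M = 0.673*51 + 0.327*59 ≈ 34.316 + 19.301 ≈ 53.617

53.62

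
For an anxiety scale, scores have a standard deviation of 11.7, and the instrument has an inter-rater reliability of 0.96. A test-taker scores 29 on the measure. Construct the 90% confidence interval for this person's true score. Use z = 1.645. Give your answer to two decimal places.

[25.15, 32.85]

SEM = 11.70000·√(1 − 0.96000) ≈ 2.34000
Half-width = 1.645·2.34000 ≈ 3.84930
CI = 29 ± 3.84930 → [25.15070, 32.84930]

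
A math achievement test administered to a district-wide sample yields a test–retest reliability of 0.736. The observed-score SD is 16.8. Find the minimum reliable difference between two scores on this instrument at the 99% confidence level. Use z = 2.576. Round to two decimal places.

SEM = 16.800 * √(1 − 0.736) = 16.800 * √0.264 ≃ 16.800 * 0.514 ≃ 8.632
SE_diff = √2 * SEM ≃ 12.207
Smallest detectable difference = 2.576*12.207 ≃ 31.446

31.45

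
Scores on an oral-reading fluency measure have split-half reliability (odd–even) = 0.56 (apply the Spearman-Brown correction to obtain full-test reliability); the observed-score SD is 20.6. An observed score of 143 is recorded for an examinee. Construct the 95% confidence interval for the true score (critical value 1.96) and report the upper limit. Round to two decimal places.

r_full = 2·0.56 / (1 + 0.56) ≈ 0.718
SEM = 20.600 · √(1 − 0.718) = 20.600 · √0.282 ≈ 20.600 · 0.531 ≈ 10.940
Margin = 1.96 · 10.940 ≈ 21.443
Upper bound: 143 + 21.443 = 164.443

164.44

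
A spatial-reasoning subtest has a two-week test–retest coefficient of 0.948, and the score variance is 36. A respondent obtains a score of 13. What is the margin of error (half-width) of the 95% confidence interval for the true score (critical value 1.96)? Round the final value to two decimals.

σ = 36^(1/2) = 6.0000
SEM = 6.0000 · √(1 − 0.9480) = 6.0000 · √0.0520 ≈ 6.0000 · 0.2280 ≈ 1.3682
Half-width = 1.96·1.3682 ≈ 2.6817

2.68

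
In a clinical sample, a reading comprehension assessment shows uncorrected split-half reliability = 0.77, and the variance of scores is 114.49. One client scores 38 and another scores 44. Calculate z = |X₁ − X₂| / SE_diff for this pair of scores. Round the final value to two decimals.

SD = √114.49 = 10.70000
Full-length reliability (Spearman-Brown) = 2(0.77)/(1+0.77) ≈ 0.87006
The standard error of measurement is 10.70000·√(1 − 0.87006) ≈ 10.70000·0.36048 ≈ 3.85710.
SE_diff = SEM · √2 ≈ 3.85710 · 1.41421 ≈ 5.45477
z = 6 / 5.45477 ≈ 1.09996

1.10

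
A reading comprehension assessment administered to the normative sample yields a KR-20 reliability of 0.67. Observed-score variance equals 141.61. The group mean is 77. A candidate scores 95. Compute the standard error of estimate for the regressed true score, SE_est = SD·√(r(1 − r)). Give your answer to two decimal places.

σ = 141.61^(1/2) = 11.9000
SE_est = SD · √(r(1 − r)) = 11.9000 · √0.2211 ≈ 11.9000 · 0.4702 ≈ 5.5955

5.60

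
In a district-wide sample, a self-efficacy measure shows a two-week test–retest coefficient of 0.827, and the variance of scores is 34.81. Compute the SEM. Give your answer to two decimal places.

SD = √34.81 = 5.9000
The standard error of measurement is 5.9000·√(1 − 0.8270) ≈ 5.9000·0.4159 ≈ 2.4540.

2.45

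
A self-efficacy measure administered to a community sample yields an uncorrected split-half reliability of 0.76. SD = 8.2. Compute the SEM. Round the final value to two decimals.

r_full = 2·0.76 / (1 + 0.76) ≃ 0.864
SEM = 8.200 × √(1 − 0.864) = 8.200 × √0.136 ≃ 8.200 × 0.369 ≃ 3.028

3.03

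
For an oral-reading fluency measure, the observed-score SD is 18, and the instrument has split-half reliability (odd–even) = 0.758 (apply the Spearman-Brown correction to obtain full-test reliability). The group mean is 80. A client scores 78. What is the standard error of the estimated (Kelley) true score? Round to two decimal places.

6.20

Full-length reliability (Spearman-Brown) = 2(0.758)/(1+0.758) ≈ 0.86234
SE_est = SD × √(r(1 − r)) = 18.00000 × √0.11871 ≈ 18.00000 × 0.34454 ≈ 6.20170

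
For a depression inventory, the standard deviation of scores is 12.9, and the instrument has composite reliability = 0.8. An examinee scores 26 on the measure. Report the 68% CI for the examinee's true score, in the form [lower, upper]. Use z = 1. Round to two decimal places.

[20.23, 31.77]

SEM = 12.9000 · √(1 − 0.8000) = 12.9000 · √0.2000 ≃ 12.9000 · 0.4472 ≃ 5.7691
1 · SEM ≃ 5.7691
68% CI: 26 ± 5.7691 = [20.2309, 31.7691]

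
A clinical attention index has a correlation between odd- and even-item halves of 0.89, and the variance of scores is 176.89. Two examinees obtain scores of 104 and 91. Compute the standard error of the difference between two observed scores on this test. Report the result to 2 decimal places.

4.54

SD = √176.89 = 13.3000
Spearman-Brown: r = 2(0.89) / (1 + 0.89) = 1.7800 / 1.8900 ≈ 0.9418
SEM = 13.3000 × √(1 − 0.9418) = 13.3000 × √0.0582 ≈ 13.3000 × 0.2412 ≈ 3.2086
SE_diff = √2 × SEM ≈ 4.5377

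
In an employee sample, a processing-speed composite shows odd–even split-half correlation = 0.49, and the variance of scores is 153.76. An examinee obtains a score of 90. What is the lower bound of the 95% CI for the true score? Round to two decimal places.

75.78

σ = 153.76^(1/2) = 12.40000
Full-length reliability (Spearman-Brown) = 2(0.49)/(1+0.49) ≈ 0.65772
SEM = 12.40000 · √(1 − 0.65772) = 12.40000 · √0.34228 ≈ 12.40000 · 0.58505 ≈ 7.25460
Margin = 1.96 · 7.25460 ≈ 14.21902
Lower limit = 90 − 14.21902 ≈ 75.78098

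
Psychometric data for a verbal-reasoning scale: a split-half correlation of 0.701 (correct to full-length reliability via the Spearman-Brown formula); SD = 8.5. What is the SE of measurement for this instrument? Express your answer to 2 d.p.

Full-length reliability (Spearman-Brown) = 2(0.701)/(1+0.701) ≈ 0.8242
The standard error of measurement is 8.5000×√(1 − 0.8242) ≈ 8.5000×0.4193 ≈ 3.5637.

3.56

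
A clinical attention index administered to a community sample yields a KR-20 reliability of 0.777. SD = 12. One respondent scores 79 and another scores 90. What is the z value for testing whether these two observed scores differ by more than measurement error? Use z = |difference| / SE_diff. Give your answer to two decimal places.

SEM = 12.000·√(1 − 0.777) ≈ 5.667
SE_diff = SEM · √2 ≈ 5.667 · 1.414 ≈ 8.014
z = 11 / 8.014 ≈ 1.373

1.37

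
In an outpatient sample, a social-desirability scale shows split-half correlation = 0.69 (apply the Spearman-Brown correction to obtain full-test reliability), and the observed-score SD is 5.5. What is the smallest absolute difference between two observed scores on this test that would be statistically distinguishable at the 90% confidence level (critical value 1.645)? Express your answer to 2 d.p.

5.48

Full-length reliability (Spearman-Brown) = 2(0.69)/(1+0.69) ≈ 0.8166
SEM = 5.5000·√(1 − 0.8166) ≈ 2.3556
SE_diff = SEM · √2 ≈ 2.3556 · 1.4142 ≈ 3.3313
Minimum reliable difference = 1.645 · SE_diff ≈ 1.645 · 3.3313 ≈ 5.4800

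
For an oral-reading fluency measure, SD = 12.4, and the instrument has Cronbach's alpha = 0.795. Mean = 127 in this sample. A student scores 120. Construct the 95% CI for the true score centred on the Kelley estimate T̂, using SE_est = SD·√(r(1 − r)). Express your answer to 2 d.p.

[111.62, 131.25]

T̂ = 0.79500(120) + 0.20500(127) ≃ 121.43500
SE_est = SD * √(r(1 − r)) = 12.40000 * √0.16297 ≃ 12.40000 * 0.40370 ≃ 5.00590
CI = 121.43500 ± 1.96 * 5.00590 → [111.62344, 131.24656]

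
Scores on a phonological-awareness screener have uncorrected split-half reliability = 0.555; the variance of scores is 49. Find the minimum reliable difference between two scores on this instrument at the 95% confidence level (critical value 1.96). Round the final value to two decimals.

SD = √49 = 7.0000
Spearman-Brown: r = 2(0.555) / (1 + 0.555) = 1.1100 / 1.5550 ≃ 0.7138
SEM = 7.0000 · √(1 − 0.7138) = 7.0000 · √0.2862 ≃ 7.0000 · 0.5350 ≃ 3.7447
Standard error of the difference = 3.7447·√2 ≃ 5.2958
Minimum reliable difference = 1.96 · SE_diff ≃ 1.96 · 5.2958 ≃ 10.3797

10.38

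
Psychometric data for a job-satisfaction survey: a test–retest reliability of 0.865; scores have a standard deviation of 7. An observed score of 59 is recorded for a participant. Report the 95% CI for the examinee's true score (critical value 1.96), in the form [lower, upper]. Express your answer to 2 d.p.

[53.96, 64.04]

SEM = 7.000*√(1 − 0.865) ≈ 2.572
Half-width = 1.96*2.572 ≈ 5.041
Interval: (53.959, 64.041)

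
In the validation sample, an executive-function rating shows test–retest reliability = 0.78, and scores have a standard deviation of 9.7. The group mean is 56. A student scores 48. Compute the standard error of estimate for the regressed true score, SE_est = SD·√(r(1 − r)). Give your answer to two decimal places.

SE_est = 9.7000·√(0.7800·0.2200) ≈ 4.0182

4.02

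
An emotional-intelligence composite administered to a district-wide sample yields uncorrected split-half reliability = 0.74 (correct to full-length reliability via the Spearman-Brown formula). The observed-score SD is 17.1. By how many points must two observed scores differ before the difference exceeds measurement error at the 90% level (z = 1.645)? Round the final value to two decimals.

15.38

Full-length reliability (Spearman-Brown) = 2(0.74)/(1+0.74) ≈ 0.851
SEM = 17.100*√(1 − 0.851) ≈ 6.610
Standard error of the difference = 6.610·√2 ≈ 9.348
Smallest detectable difference = 1.645*9.348 ≈ 15.378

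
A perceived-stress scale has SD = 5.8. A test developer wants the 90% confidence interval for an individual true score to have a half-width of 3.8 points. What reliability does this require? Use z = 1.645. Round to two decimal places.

0.84

Required SEM = 3.8 / 1.645 ≈ 2.310
r = 1 − (SEM / SD)² = 1 − (2.310 / 5.8)² ≈ 1 − 0.159 ≈ 0.841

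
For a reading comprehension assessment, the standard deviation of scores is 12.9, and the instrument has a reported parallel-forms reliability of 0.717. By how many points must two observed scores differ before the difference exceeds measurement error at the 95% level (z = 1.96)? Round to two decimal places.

SEM = 12.9000 · √(1 − 0.7170) = 12.9000 · √0.2830 ≈ 12.9000 · 0.5320 ≈ 6.8625
Standard error of the difference = 6.8625·√2 ≈ 9.7051
Minimum reliable difference = 1.96 · SE_diff ≈ 1.96 · 9.7051 ≈ 19.0219

19.02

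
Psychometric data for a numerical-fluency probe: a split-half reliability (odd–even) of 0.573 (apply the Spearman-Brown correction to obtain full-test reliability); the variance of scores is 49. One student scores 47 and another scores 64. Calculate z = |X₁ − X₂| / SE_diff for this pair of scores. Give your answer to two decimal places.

3.30

SD = √49 = 7.0000
Spearman-Brown: r = 2(0.573) / (1 + 0.573) = 1.1460 / 1.5730 ≈ 0.7285
SEM = 7.0000 * √(1 − 0.7285) = 7.0000 * √0.2715 ≈ 7.0000 * 0.5210 ≈ 3.6471
Standard error of the difference = 3.6471·√2 ≈ 5.1578
z = |47 − 64| / 5.1578 = 17 / 5.1578 ≈ 3.2960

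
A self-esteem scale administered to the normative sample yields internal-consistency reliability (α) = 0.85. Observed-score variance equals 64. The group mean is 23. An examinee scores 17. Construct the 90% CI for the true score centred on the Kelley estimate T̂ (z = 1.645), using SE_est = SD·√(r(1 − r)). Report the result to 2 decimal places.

[13.20, 22.60]

σ = 64^(1/2) = 8.000
T̂ = 0.850(17) + 0.150(23) ≈ 17.900
SE_est = 8.000·√[r(1 − r)] ≈ 2.857
90% CI: 17.900 ± 4.699 ≈ (13.201, 22.599)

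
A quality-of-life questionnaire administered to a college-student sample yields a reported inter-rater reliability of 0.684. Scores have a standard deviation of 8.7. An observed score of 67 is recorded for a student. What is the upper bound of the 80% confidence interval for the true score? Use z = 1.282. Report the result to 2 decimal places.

SEM = 8.7000 × √(1 − 0.6840) = 8.7000 × √0.3160 ≈ 8.7000 × 0.5621 ≈ 4.8906
Margin = 1.282 × 4.8906 ≈ 6.2698
Upper bound: 67 + 6.2698 = 73.2698

73.27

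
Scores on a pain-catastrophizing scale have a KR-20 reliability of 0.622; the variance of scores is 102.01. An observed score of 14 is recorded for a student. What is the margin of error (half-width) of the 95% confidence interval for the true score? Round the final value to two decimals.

12.17

SD = √102.01 ≈ 10.100
The standard error of measurement is 10.100·√(1 − 0.622) ≈ 10.100·0.615 ≈ 6.210.
Half-width = 1.96·6.210 ≈ 12.171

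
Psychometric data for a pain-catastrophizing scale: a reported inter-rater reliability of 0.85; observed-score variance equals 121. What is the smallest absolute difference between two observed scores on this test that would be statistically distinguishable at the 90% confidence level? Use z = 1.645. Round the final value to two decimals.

9.91

SD = √121 = 11.00000
SEM = 11.00000·√(1 − 0.85000) ≈ 4.26028
SE_diff = √2 · SEM ≈ 6.02495
Minimum reliable difference = 1.645 · SE_diff ≈ 1.645 · 6.02495 ≈ 9.91104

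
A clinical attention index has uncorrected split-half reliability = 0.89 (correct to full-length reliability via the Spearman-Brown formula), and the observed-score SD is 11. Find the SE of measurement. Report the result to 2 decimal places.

Full-length reliability (Spearman-Brown) = 2(0.89)/(1+0.89) ≈ 0.942
SEM = 11.000·√(1 − 0.942) ≈ 2.654

2.65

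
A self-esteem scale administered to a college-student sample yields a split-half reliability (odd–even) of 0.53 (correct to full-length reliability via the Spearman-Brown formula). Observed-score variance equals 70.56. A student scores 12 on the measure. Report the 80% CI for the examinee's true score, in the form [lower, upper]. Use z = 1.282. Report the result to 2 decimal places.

SD = √70.56 ≃ 8.400
Full-length reliability (Spearman-Brown) = 2(0.53)/(1+0.53) ≃ 0.693
SEM = 8.400 * √(1 − 0.693) = 8.400 * √0.307 ≃ 8.400 * 0.554 ≃ 4.656
Half-width = 1.282*4.656 ≃ 5.969
80% CI: 12 ± 5.969 = [6.031, 17.969]

[6.03, 17.97]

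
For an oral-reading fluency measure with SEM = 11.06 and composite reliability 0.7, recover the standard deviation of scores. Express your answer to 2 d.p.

20.19

σ = SEM·(1 − r)^(−1/2) ≈ 11.06·1.8257 ≈ 20.1927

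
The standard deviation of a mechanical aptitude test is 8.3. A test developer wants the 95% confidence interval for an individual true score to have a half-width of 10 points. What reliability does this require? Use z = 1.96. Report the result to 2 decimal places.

0.62

Required SEM = 10 / 1.96 ≃ 5.1020
r = 1 − (SEM / SD)² = 1 − (5.1020 / 8.3)² ≃ 1 − 0.3779 ≃ 0.6221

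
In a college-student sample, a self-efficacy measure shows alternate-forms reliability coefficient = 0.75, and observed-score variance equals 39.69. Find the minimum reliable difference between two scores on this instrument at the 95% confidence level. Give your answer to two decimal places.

8.73

SD = √39.69 = 6.3000
SEM = 6.3000 · √(1 − 0.7500) = 6.3000 · √0.2500 ≈ 6.3000 · 0.5000 ≈ 3.1500
SE_diff = SEM · √2 ≈ 3.1500 · 1.4142 ≈ 4.4548
Minimum reliable difference = 1.96 · SE_diff ≈ 1.96 · 4.4548 ≈ 8.7314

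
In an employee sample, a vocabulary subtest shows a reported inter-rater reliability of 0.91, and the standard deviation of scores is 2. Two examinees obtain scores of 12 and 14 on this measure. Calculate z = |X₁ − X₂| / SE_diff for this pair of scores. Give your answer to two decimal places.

The standard error of measurement is 2.0000×√(1 − 0.9100) ≈ 2.0000×0.3000 ≈ 0.6000.
SE_diff = √2 × SEM ≈ 0.8485
z = 2 / 0.8485 ≈ 2.3570

2.36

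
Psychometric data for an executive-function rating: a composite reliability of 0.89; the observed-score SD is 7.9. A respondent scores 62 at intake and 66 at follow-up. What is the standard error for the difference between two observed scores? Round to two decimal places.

SEM = 7.900×√(1 − 0.890) ≈ 2.620
SE_diff = SEM × √2 ≈ 2.620 × 1.414 ≈ 3.705

3.71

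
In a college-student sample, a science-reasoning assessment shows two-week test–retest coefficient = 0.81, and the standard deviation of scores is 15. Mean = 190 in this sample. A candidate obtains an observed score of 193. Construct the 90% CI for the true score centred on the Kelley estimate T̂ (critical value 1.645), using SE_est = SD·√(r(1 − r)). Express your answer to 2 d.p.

[182.75, 202.11]

Estimated true score = 0.810*193 + (1 − 0.810)*190 ≈ 192.430
SE_est = 15.000·√[r(1 − r)] ≈ 5.885
90% CI: 192.430 ± 9.680 ≈ (182.750, 202.110)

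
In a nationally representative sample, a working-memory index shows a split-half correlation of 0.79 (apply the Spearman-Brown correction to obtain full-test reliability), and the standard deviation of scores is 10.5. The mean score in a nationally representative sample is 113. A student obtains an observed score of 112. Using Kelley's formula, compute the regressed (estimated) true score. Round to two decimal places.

r_full = 2·0.79 / (1 + 0.79) ≈ 0.883
Estimated true score = 0.883*112 + (1 − 0.883)*113 ≈ 112.117

112.12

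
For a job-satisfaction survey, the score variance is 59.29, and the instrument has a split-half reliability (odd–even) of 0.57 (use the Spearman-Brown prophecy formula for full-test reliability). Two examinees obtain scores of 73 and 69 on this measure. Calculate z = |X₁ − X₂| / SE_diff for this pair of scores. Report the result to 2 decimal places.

0.70

SD = √59.29 ≃ 7.7000
Spearman-Brown: r = 2(0.57) / (1 + 0.57) = 1.1400 / 1.5700 ≃ 0.7261
SEM = 7.7000 · √(1 − 0.7261) = 7.7000 · √0.2739 ≃ 7.7000 · 0.5233 ≃ 4.0297
SE_diff = √2 · SEM ≃ 5.6989
z = |73 − 69| / 5.6989 = 4 / 5.6989 ≃ 0.7019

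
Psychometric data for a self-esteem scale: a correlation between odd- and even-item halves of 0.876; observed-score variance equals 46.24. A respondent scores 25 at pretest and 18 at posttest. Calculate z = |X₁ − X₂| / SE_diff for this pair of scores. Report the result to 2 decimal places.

2.83

SD = √46.24 = 6.80000
Spearman-Brown: r = 2(0.876) / (1 + 0.876) = 1.75200 / 1.87600 ≈ 0.93390
The standard error of measurement is 6.80000·√(1 − 0.93390) ≈ 6.80000·0.25710 ≈ 1.74825.
SE_diff = SEM · √2 ≈ 1.74825 · 1.41421 ≈ 2.47240
z = |25 − 18| / 2.47240 = 7 / 2.47240 ≈ 2.83126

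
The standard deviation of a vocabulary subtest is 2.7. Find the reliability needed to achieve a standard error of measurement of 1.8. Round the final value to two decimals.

0.56

Required reliability = 1 − (SEM/SD)² = 1 − 0.444 ≈ 0.556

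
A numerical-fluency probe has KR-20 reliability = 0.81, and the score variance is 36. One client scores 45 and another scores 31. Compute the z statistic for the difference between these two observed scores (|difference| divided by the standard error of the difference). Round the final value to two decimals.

SD = √36 ≈ 6.000
SEM = 6.000·√(1 − 0.810) ≈ 2.615
Standard error of the difference = 2.615·√2 ≈ 3.699
z = 14 / 3.699 ≈ 3.785

3.79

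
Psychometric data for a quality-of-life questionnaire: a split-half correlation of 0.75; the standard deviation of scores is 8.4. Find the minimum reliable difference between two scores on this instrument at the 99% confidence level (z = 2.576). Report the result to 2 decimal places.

11.57

r_full = 2·0.75 / (1 + 0.75) ≈ 0.8571
SEM = 8.4000 * √(1 − 0.8571) = 8.4000 * √0.1429 ≈ 8.4000 * 0.3780 ≈ 3.1749
SE_diff = SEM * √2 ≈ 3.1749 * 1.4142 ≈ 4.4900
Smallest detectable difference = 2.576*4.4900 ≈ 11.5662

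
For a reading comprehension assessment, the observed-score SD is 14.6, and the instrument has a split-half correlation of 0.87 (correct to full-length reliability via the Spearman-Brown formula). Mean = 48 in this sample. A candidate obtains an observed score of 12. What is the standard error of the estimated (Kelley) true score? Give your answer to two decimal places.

Full-length reliability (Spearman-Brown) = 2(0.87)/(1+0.87) ≈ 0.930
SE_est = 14.600×√(0.930×0.070) ≈ 3.713

3.71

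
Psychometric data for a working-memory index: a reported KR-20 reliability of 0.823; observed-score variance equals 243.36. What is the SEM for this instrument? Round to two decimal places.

6.56

σ = 243.36^(1/2) = 15.600
SEM = 15.600 × √(1 − 0.823) = 15.600 × √0.177 ≈ 15.600 × 0.421 ≈ 6.563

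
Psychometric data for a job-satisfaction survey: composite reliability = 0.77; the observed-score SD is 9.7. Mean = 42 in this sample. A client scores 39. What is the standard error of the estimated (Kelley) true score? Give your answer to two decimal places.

4.08

SE_est = SD × √(r(1 − r)) = 9.7000 × √0.1771 ≃ 9.7000 × 0.4208 ≃ 4.0821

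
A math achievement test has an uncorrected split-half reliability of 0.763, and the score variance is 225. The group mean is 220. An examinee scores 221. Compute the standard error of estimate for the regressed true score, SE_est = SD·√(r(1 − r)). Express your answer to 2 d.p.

SD = √225 ≈ 15.0000
r_full = 2·0.763 / (1 + 0.763) ≈ 0.8656
SE_est = 15.0000·√[r(1 − r)] ≈ 5.1167

5.12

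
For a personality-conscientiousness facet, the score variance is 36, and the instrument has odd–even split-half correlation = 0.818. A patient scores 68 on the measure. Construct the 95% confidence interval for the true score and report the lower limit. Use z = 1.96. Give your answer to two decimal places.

σ = 36^(1/2) = 6.000
Full-length reliability (Spearman-Brown) = 2(0.818)/(1+0.818) ≃ 0.900
The standard error of measurement is 6.000*√(1 − 0.900) ≃ 6.000*0.316 ≃ 1.898.
1.96 * SEM ≃ 3.721
Lower limit = 68 − 3.721 ≃ 64.279

64.28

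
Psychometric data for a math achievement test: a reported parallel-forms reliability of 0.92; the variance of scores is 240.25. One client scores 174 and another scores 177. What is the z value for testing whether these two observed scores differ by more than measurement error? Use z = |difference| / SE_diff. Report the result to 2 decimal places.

σ = 240.25^(1/2) = 15.500
SEM = 15.500 · √(1 − 0.920) = 15.500 · √0.080 ≈ 15.500 · 0.283 ≈ 4.384
SE_diff = SEM · √2 ≈ 4.384 · 1.414 ≈ 6.200
z = 3 / 6.200 ≈ 0.484

0.48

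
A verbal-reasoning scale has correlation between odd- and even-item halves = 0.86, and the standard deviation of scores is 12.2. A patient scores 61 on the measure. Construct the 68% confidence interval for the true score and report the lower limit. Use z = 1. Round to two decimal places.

Full-length reliability (Spearman-Brown) = 2(0.86)/(1+0.86) ≈ 0.925
SEM = 12.200 × √(1 − 0.925) = 12.200 × √0.075 ≈ 12.200 × 0.274 ≈ 3.347
1 × SEM ≈ 3.347
Lower bound: 61 − 3.347 = 57.653

57.65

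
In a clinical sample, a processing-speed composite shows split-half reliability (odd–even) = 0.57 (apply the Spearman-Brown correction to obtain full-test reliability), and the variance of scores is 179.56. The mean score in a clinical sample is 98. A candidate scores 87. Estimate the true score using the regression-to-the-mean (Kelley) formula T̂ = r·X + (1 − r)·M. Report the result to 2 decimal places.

Spearman-Brown: r = 2(0.57) / (1 + 0.57) = 1.140 / 1.570 ≈ 0.726
Estimated true score = 0.726·87 + (1 − 0.726)·98 ≈ 90.013

90.01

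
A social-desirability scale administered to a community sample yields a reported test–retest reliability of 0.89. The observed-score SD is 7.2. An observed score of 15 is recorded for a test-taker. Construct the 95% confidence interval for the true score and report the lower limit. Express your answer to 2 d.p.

SEM = 7.2000 * √(1 − 0.8900) = 7.2000 * √0.1100 ≈ 7.2000 * 0.3317 ≈ 2.3880
1.96 * SEM ≈ 4.6804
Lower bound: 15 − 4.6804 = 10.3196

10.32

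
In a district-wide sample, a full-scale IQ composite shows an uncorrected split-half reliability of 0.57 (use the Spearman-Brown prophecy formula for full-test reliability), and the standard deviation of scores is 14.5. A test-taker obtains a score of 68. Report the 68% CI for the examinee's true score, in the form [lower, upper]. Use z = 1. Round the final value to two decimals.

[60.41, 75.59]

Spearman-Brown: r = 2(0.57) / (1 + 0.57) = 1.140 / 1.570 ≈ 0.726
SEM = 14.500×√(1 − 0.726) ≈ 7.588
Half-width = 1×7.588 ≈ 7.588
68% CI: 68 ± 7.588 = [60.412, 75.588]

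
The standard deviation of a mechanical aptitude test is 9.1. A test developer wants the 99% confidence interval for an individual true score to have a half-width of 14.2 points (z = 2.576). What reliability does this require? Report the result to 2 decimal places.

0.63

SEM needed = half-width / z = 14.2/2.576 ≈ 5.512
r = 1 − (SEM / SD)² = 1 − (5.512 / 9.1)² ≈ 1 − 0.367 ≈ 0.633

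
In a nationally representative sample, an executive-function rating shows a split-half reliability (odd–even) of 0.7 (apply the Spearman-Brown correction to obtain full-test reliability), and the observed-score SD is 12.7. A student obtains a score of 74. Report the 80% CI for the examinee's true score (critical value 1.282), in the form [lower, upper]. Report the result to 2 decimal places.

[67.16, 80.84]

Full-length reliability (Spearman-Brown) = 2(0.7)/(1+0.7) ≈ 0.8235
SEM = 12.7000×√(1 − 0.8235) ≈ 5.3351
Margin = 1.282 × 5.3351 ≈ 6.8396
80% CI: 74 ± 6.8396 = [67.1604, 80.8396]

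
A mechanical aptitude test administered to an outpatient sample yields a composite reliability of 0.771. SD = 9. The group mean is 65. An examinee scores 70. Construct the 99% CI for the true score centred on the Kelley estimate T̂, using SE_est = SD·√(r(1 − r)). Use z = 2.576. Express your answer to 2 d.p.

Estimated true score = 0.77100×70 + (1 − 0.77100)×65 ≈ 68.85500
SE_est = 9.00000×√(0.77100×0.22900) ≈ 3.78170
CI = 68.85500 ± 2.576 × 3.78170 → [59.11333, 78.59667]

[59.11, 78.60]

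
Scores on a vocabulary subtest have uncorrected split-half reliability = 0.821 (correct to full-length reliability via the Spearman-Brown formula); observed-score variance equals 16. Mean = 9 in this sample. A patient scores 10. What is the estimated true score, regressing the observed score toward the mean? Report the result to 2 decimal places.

Spearman-Brown: r = 2(0.821) / (1 + 0.821) = 1.6420 / 1.8210 ≈ 0.9017
T̂ = 0.9017(10) + 0.0983(9) ≈ 9.9017

9.90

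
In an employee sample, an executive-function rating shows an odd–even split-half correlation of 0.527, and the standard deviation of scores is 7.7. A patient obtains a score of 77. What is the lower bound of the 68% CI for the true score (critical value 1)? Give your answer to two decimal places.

72.71

Spearman-Brown: r = 2(0.527) / (1 + 0.527) = 1.05400 / 1.52700 ≈ 0.69024
SEM = 7.70000×√(1 − 0.69024) ≈ 4.28550
Margin = 1 × 4.28550 ≈ 4.28550
Lower bound: 77 − 4.28550 = 72.71450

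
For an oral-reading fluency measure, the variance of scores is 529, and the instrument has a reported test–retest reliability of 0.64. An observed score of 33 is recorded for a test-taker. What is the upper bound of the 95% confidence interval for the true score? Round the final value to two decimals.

60.05

SD = √529 ≈ 23.00000
SEM = 23.00000×√(1 − 0.64000) ≈ 13.80000
Margin = 1.96 × 13.80000 ≈ 27.04800
Upper limit = 33 + 27.04800 ≈ 60.04800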